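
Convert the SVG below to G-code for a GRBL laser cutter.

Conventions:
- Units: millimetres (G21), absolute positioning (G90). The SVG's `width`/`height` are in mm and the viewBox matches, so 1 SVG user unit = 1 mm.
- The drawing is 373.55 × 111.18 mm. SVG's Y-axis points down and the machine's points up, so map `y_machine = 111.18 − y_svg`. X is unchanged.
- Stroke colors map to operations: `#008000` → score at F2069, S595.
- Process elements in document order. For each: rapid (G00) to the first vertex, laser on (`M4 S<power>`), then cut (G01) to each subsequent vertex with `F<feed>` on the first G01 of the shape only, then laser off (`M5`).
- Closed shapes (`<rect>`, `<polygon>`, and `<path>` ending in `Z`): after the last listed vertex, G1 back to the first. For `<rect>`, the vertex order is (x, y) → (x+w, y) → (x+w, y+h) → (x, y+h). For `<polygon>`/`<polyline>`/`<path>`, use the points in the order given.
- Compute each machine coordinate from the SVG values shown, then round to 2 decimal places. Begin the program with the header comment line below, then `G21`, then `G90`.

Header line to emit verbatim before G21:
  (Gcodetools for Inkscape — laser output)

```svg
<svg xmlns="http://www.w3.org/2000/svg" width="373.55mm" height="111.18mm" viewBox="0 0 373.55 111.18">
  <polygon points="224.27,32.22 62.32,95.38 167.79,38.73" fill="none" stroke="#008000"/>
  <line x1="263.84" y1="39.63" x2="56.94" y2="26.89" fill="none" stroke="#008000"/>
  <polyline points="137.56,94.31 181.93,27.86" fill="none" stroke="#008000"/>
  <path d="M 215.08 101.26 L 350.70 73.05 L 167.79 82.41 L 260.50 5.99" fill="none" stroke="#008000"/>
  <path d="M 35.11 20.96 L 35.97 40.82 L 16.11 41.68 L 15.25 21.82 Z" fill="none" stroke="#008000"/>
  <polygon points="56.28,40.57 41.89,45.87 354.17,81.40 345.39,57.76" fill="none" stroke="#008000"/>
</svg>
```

(Gcodetools for Inkscape — laser output)
G21
G90
G00 X224.27 Y78.96
M4 S595
G01 X62.32 Y15.80 F2069
G01 X167.79 Y72.45
G01 X224.27 Y78.96
M5
G00 X263.84 Y71.55
M4 S595
G01 X56.94 Y84.29 F2069
M5
G00 X137.56 Y16.87
M4 S595
G01 X181.93 Y83.32 F2069
M5
G00 X215.08 Y9.92
M4 S595
G01 X350.70 Y38.13 F2069
G01 X167.79 Y28.77
G01 X260.50 Y105.19
M5
G00 X35.11 Y90.22
M4 S595
G01 X35.97 Y70.36 F2069
G01 X16.11 Y69.50
G01 X15.25 Y89.36
G01 X35.11 Y90.22
M5
G00 X56.28 Y70.61
M4 S595
G01 X41.89 Y65.31 F2069
G01 X354.17 Y29.78
G01 X345.39 Y53.42
G01 X56.28 Y70.61
M5

1 u = 1 mm; y_m = 111.18 − y.

[1] `<polygon>` closed polygon, #008000→score S595 F2069: (224.27,78.96) → (62.32,15.80) → (167.79,72.45) → (224.27,78.96) (closed)

[2] `<line>` line segment, #008000→score S595 F2069: (263.84,71.55) → (56.94,84.29)

[3] `<polyline>` line segment, #008000→score S595 F2069: (137.56,16.87) → (181.93,83.32)

[4] `<path>` open polyline, #008000→score S595 F2069: (215.08,9.92) → (350.70,38.13) → (167.79,28.77) → (260.50,105.19)

[5] `<path>` regular polygon, #008000→score S595 F2069: (35.11,90.22) → (35.97,70.36) → (16.11,69.50) → (15.25,89.36) → (35.11,90.22) (closed)

[6] `<polygon>` closed polygon, #008000→score S595 F2069: (56.28,70.61) → (41.89,65.31) → (354.17,29.78) → (345.39,53.42) → (56.28,70.61) (closed)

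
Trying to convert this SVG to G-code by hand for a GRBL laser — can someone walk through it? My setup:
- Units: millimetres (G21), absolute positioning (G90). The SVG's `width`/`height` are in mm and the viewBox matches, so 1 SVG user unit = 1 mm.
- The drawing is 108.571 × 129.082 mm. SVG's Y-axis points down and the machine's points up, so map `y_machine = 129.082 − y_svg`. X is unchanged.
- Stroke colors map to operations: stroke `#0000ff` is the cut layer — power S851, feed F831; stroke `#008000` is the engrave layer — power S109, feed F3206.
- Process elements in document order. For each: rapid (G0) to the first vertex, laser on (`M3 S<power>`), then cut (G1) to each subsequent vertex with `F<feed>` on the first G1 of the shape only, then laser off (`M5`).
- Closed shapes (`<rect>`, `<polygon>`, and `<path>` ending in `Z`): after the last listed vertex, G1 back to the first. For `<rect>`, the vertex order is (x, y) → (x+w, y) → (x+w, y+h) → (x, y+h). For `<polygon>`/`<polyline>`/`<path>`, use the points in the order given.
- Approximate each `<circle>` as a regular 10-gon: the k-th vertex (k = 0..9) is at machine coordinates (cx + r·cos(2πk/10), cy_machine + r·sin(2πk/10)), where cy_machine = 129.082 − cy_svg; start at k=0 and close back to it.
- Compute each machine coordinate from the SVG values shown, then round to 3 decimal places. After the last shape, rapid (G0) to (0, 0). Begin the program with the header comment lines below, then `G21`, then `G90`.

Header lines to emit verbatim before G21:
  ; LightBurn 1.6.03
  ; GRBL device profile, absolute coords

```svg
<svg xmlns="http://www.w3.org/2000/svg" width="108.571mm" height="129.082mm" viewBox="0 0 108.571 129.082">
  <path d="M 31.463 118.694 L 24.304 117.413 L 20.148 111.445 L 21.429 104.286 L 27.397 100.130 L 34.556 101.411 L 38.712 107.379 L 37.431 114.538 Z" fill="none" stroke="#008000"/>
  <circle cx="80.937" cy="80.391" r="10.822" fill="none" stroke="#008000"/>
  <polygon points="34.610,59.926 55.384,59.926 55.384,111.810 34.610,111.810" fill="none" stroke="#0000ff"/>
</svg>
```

viewBox `0 0 108.571 129.082` with mm width/height → 1 unit = 1 mm. Flip: y_m = 129.082 − y_svg.

**Shape 1** — `<path>` regular polygon, stroke `#008000` → engrave (S109, F3206). Machine vertices: (31.463,10.388) → (24.304,11.669) → (20.148,17.637) → (21.429,24.796) → (27.397,28.952) → (34.556,27.671) → (38.712,21.703) → (37.431,14.544) → (31.463,10.388). Closed: final G1 returns to the first vertex.

**Shape 2** — `<circle>` circle, stroke `#008000` → engrave (S109, F3206). Machine vertices: (91.759,48.691) → (89.692,55.052) → (84.281,58.983) → (77.593,58.983) → (72.182,55.052) → (70.115,48.691) → (72.182,42.330) → (77.593,38.399) → (84.281,38.399) → (89.692,42.330) → (91.759,48.691). Closed: final G1 returns to the first vertex.

**Shape 3** — `<polygon>` rectangle, stroke `#0000ff` → cut (S851, F831). Machine vertices: (34.610,69.156) → (55.384,69.156) → (55.384,17.272) → (34.610,17.272) → (34.610,69.156). Closed: final G1 returns to the first vertex.

; LightBurn 1.6.03
; GRBL device profile, absolute coords
G21
G90
G0 X31.463 Y10.388
M3 S109
G1 X24.304 Y11.669 F3206
G1 X20.148 Y17.637
G1 X21.429 Y24.796
G1 X27.397 Y28.952
G1 X34.556 Y27.671
G1 X38.712 Y21.703
G1 X37.431 Y14.544
G1 X31.463 Y10.388
M5
G0 X91.759 Y48.691
M3 S109
G1 X89.692 Y55.052 F3206
G1 X84.281 Y58.983
G1 X77.593 Y58.983
G1 X72.182 Y55.052
G1 X70.115 Y48.691
G1 X72.182 Y42.330
G1 X77.593 Y38.399
G1 X84.281 Y38.399
G1 X89.692 Y42.330
G1 X91.759 Y48.691
M5
G0 X34.610 Y69.156
M3 S851
G1 X55.384 Y69.156 F831
G1 X55.384 Y17.272
G1 X34.610 Y17.272
G1 X34.610 Y69.156
M5
G0 X0.000 Y0.000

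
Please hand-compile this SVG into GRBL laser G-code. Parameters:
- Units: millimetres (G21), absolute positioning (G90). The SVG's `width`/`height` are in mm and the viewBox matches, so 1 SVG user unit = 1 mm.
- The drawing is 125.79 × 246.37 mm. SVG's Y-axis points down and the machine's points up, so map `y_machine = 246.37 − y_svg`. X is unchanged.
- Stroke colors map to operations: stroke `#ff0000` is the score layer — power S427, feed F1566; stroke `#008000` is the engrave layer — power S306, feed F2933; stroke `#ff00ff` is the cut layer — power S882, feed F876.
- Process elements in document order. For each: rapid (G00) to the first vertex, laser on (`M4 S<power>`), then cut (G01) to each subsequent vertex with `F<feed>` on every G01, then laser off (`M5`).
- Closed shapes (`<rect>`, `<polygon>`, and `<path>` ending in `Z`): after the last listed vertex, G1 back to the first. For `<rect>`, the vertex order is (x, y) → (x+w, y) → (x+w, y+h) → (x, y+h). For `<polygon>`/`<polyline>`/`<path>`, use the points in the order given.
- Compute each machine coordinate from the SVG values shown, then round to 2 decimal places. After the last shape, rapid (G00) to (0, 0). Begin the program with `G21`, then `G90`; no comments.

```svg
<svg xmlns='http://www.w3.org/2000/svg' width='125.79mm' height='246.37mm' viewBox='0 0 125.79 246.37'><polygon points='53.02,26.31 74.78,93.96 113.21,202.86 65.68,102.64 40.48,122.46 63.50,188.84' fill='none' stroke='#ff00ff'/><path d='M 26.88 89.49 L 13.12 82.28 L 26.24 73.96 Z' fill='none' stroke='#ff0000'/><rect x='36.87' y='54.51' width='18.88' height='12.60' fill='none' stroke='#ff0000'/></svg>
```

Since the viewBox matches the mm dimensions, user units are millimetres directly. The only transform is the Y-flip y_m = 246.37 − y_svg.

Shape 1 is a closed polygon drawn with `<polygon>`. Its stroke #ff00ff means cut at S882, F876. After flipping Y the toolpath is (53.02,220.06) → (74.78,152.41) → (113.21,43.51) → (65.68,143.73) → (40.48,123.91) → (63.50,57.53) → (53.02,220.06), returning to the start.

Shape 2 is a regular polygon drawn with `<path>`. Its stroke #ff0000 means score at S427, F1566. After flipping Y the toolpath is (26.88,156.88) → (13.12,164.09) → (26.24,172.41) → (26.88,156.88), returning to the start.

Shape 3 is a rectangle drawn with `<rect>`. Its stroke #ff0000 means score at S427, F1566. After flipping Y the toolpath is (36.87,191.86) → (55.75,191.86) → (55.75,179.26) → (36.87,179.26) → (36.87,191.86), returning to the start.

G21
G90
G00 X53.02 Y220.06
M4 S882
G01 X74.78 Y152.41 F876
G01 X113.21 Y43.51 F876
G01 X65.68 Y143.73 F876
G01 X40.48 Y123.91 F876
G01 X63.50 Y57.53 F876
G01 X53.02 Y220.06 F876
M5
G00 X26.88 Y156.88
M4 S427
G01 X13.12 Y164.09 F1566
G01 X26.24 Y172.41 F1566
G01 X26.88 Y156.88 F1566
M5
G00 X36.87 Y191.86
M4 S427
G01 X55.75 Y191.86 F1566
G01 X55.75 Y179.26 F1566
G01 X36.87 Y179.26 F1566
G01 X36.87 Y191.86 F1566
M5
G00 X0.00 Y0.00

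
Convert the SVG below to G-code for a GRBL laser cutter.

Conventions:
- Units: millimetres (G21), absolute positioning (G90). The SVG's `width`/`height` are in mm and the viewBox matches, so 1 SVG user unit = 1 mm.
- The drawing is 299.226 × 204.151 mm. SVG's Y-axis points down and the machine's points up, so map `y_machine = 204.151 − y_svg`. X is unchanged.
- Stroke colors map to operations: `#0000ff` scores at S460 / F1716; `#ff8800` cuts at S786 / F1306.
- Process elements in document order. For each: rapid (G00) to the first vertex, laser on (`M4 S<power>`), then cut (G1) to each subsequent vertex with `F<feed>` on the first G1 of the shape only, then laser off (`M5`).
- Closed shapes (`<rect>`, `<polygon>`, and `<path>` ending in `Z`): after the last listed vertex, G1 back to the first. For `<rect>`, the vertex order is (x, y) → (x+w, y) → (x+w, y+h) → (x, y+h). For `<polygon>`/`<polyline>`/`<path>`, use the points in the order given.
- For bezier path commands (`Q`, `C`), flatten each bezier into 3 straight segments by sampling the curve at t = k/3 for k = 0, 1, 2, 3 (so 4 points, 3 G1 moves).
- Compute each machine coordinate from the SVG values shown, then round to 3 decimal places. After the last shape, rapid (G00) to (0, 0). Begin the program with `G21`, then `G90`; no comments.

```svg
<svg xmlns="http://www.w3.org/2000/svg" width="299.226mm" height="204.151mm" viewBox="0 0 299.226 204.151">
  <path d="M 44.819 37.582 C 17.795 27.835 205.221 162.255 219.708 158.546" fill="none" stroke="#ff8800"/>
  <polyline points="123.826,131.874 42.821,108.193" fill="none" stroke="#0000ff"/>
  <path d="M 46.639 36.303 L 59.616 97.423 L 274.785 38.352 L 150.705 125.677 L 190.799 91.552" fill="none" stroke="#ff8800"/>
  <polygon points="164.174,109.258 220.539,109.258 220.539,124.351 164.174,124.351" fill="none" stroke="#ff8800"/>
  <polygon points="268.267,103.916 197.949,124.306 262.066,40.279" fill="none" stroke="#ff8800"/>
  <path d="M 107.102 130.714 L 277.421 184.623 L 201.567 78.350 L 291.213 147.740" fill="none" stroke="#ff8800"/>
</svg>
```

Since the viewBox matches the mm dimensions, user units are millimetres directly. The only transform is the Y-flip y_m = 204.151 − y_svg.

Shape 1 is a cubic bezier drawn with `<path>`. Its stroke #ff8800 means cut at S786, F1306. After flipping Y the toolpath is (44.819,166.569) → (74.931,138.716) → (161.922,77.484) → (219.708,45.605).

Shape 2 is a line segment drawn with `<polyline>`. Its stroke #0000ff means score at S460, F1716. After flipping Y the toolpath is (123.826,72.277) → (42.821,95.958).

Shape 3 is a open polyline drawn with `<path>`. Its stroke #ff8800 means cut at S786, F1306. After flipping Y the toolpath is (46.639,167.848) → (59.616,106.728) → (274.785,165.799) → (150.705,78.474) → (190.799,112.599).

Shape 4 is a rectangle drawn with `<polygon>`. Its stroke #ff8800 means cut at S786, F1306. After flipping Y the toolpath is (164.174,94.893) → (220.539,94.893) → (220.539,79.800) → (164.174,79.800) → (164.174,94.893), returning to the start.

Shape 5 is a closed polygon drawn with `<polygon>`. Its stroke #ff8800 means cut at S786, F1306. After flipping Y the toolpath is (268.267,100.235) → (197.949,79.845) → (262.066,163.872) → (268.267,100.235), returning to the start.

Shape 6 is a open polyline drawn with `<path>`. Its stroke #ff8800 means cut at S786, F1306. After flipping Y the toolpath is (107.102,73.437) → (277.421,19.528) → (201.567,125.801) → (291.213,56.411).

G21
G90
G00 X44.819 Y166.569
M4 S786
G1 X74.931 Y138.716 F1306
G1 X161.922 Y77.484
G1 X219.708 Y45.605
M5
G00 X123.826 Y72.277
M4 S460
G1 X42.821 Y95.958 F1716
M5
G00 X46.639 Y167.848
M4 S786
G1 X59.616 Y106.728 F1306
G1 X274.785 Y165.799
G1 X150.705 Y78.474
G1 X190.799 Y112.599
M5
G00 X164.174 Y94.893
M4 S786
G1 X220.539 Y94.893 F1306
G1 X220.539 Y79.800
G1 X164.174 Y79.800
G1 X164.174 Y94.893
M5
G00 X268.267 Y100.235
M4 S786
G1 X197.949 Y79.845 F1306
G1 X262.066 Y163.872
G1 X268.267 Y100.235
M5
G00 X107.102 Y73.437
M4 S786
G1 X277.421 Y19.528 F1306
G1 X201.567 Y125.801
G1 X291.213 Y56.411
M5
G00 X0.000 Y0.000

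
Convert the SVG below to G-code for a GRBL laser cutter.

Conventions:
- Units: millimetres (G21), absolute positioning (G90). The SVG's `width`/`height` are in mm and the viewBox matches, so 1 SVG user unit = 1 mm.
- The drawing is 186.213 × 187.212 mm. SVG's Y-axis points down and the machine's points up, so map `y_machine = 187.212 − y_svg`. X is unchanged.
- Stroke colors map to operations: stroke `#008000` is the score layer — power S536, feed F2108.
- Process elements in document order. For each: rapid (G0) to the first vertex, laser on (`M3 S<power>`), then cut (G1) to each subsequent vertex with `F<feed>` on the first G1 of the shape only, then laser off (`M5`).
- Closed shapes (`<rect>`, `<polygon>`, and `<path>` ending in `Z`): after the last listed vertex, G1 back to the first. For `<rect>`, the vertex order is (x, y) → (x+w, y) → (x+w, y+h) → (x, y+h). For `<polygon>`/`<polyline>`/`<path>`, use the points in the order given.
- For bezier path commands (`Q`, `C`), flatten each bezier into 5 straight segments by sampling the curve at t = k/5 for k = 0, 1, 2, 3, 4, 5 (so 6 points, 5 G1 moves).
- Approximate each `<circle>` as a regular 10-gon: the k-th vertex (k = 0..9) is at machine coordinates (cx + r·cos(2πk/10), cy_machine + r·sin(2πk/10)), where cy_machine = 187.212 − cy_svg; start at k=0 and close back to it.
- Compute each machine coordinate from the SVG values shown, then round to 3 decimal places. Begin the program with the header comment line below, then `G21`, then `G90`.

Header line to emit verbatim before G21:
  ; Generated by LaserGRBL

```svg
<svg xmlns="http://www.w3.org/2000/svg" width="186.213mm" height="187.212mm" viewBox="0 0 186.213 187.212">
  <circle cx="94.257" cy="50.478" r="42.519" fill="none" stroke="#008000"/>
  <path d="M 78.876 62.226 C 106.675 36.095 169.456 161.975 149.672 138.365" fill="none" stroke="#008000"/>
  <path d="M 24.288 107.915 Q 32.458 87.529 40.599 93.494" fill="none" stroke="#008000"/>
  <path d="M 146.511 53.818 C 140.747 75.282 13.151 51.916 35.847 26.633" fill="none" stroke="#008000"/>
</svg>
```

; Generated by LaserGRBL
G21
G90
G0 X136.776 Y136.734
M3 S536
G1 X128.656 Y161.726 F2108
G1 X107.396 Y177.172
G1 X81.118 Y177.172
G1 X59.858 Y161.726
G1 X51.738 Y136.734
G1 X59.858 Y111.742
G1 X81.118 Y96.296
G1 X107.396 Y96.296
G1 X128.656 Y111.742
G1 X136.776 Y136.734
M5
G0 X78.876 Y124.986
M3 S536
G1 X98.813 Y124.835 F2108
G1 X121.503 Y102.674
G1 X141.305 Y72.974
G1 X152.575 Y50.208
G1 X149.672 Y48.847
M5
G0 X24.288 Y79.297
M3 S536
G1 X27.555 Y86.397 F2108
G1 X30.819 Y91.390
G1 X34.082 Y94.274
G1 X37.341 Y95.050
G1 X40.599 Y93.718
M5
G0 X146.511 Y133.394
M3 S536
G1 X130.610 Y125.552 F2108
G1 X98.531 Y126.409
G1 X63.336 Y133.906
G1 X38.087 Y145.983
G1 X35.847 Y160.579
M5

Since the viewBox matches the mm dimensions, user units are millimetres directly. The only transform is the Y-flip y_m = 187.212 − y_svg.

Shape 1 is a circle drawn with `<circle>`. Its stroke #008000 means score at S536, F2108. After flipping Y the toolpath is (136.776,136.734) → (128.656,161.726) → (107.396,177.172) → (81.118,177.172) → (59.858,161.726) → (51.738,136.734) → (59.858,111.742) → (81.118,96.296) → (107.396,96.296) → (128.656,111.742) → (136.776,136.734), returning to the start.

Shape 2 is a cubic bezier drawn with `<path>`. Its stroke #008000 means score at S536, F2108. After flipping Y the toolpath is (78.876,124.986) → (98.813,124.835) → (121.503,102.674) → (141.305,72.974) → (152.575,50.208) → (149.672,48.847).

Shape 3 is a quadratic bezier drawn with `<path>`. Its stroke #008000 means score at S536, F2108. After flipping Y the toolpath is (24.288,79.297) → (27.555,86.397) → (30.819,91.390) → (34.082,94.274) → (37.341,95.050) → (40.599,93.718).

Shape 4 is a cubic bezier drawn with `<path>`. Its stroke #008000 means score at S536, F2108. After flipping Y the toolpath is (146.511,133.394) → (130.610,125.552) → (98.531,126.409) → (63.336,133.906) → (38.087,145.983) → (35.847,160.579).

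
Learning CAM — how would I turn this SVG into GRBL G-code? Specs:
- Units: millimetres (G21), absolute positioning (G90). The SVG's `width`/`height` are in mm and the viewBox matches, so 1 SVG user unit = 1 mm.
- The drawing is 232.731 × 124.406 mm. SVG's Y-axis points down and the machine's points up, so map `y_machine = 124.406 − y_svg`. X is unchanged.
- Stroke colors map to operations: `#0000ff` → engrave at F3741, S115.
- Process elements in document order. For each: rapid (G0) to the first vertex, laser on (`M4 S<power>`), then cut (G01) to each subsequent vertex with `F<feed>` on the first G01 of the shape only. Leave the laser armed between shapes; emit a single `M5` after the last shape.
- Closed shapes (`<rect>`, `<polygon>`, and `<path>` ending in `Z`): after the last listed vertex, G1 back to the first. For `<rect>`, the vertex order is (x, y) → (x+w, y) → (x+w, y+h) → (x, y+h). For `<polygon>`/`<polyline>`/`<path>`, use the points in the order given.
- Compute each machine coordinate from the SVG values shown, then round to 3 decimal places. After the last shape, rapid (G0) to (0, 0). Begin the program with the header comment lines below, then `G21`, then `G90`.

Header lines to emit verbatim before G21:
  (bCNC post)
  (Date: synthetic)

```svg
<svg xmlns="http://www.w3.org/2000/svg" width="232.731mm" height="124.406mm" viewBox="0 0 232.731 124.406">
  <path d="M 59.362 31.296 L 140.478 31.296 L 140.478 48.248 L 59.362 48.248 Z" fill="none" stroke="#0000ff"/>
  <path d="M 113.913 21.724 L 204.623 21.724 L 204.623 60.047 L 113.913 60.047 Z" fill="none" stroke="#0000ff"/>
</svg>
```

(bCNC post)
(Date: synthetic)
G21
G90
G0 X59.362 Y93.110
M4 S115
G01 X140.478 Y93.110 F3741
G01 X140.478 Y76.158
G01 X59.362 Y76.158
G01 X59.362 Y93.110
G0 X113.913 Y102.682
M4 S115
G01 X204.623 Y102.682 F3741
G01 X204.623 Y64.359
G01 X113.913 Y64.359
G01 X113.913 Y102.682
M5
G0 X0.000 Y0.000

viewBox `0 0 232.731 124.406` with mm width/height → 1 unit = 1 mm. Flip: y_m = 124.406 − y_svg.

**Shape 1** — `<path>` rectangle, stroke `#0000ff` → engrave (S115, F3741). Machine vertices: (59.362,93.110) → (140.478,93.110) → (140.478,76.158) → (59.362,76.158) → (59.362,93.110). Closed: final G1 returns to the first vertex.

**Shape 2** — `<path>` rectangle, stroke `#0000ff` → engrave (S115, F3741). Machine vertices: (113.913,102.682) → (204.623,102.682) → (204.623,64.359) → (113.913,64.359) → (113.913,102.682). Closed: final G1 returns to the first vertex.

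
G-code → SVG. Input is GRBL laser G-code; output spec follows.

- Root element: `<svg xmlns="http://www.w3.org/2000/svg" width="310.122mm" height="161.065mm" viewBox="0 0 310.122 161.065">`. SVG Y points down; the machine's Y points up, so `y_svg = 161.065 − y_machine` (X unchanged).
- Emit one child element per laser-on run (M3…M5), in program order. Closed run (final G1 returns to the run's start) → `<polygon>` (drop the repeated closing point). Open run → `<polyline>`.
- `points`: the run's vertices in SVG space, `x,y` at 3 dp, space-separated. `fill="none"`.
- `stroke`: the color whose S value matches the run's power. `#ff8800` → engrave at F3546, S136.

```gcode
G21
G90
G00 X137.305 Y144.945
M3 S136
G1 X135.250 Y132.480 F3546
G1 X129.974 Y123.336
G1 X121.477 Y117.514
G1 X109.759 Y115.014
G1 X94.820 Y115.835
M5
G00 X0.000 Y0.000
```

Machine Y-up, SVG Y-down with viewBox height 161.065, so y_svg = 161.065 − y_machine; X carries over. Every run uses S136, so all elements get stroke `#ff8800` (engrave).

Run 1: The run is open, so emit a `<polyline>` with points (Y-flipped): 137.305,16.120 135.250,28.585 129.974,37.729 121.477,43.551 109.759,46.051 94.820,45.230.

<svg xmlns="http://www.w3.org/2000/svg" width="310.122mm" height="161.065mm" viewBox="0 0 310.122 161.065">
  <polyline points="137.305,16.120 135.250,28.585 129.974,37.729 121.477,43.551 109.759,46.051 94.820,45.230" fill="none" stroke="#ff8800"/>
</svg>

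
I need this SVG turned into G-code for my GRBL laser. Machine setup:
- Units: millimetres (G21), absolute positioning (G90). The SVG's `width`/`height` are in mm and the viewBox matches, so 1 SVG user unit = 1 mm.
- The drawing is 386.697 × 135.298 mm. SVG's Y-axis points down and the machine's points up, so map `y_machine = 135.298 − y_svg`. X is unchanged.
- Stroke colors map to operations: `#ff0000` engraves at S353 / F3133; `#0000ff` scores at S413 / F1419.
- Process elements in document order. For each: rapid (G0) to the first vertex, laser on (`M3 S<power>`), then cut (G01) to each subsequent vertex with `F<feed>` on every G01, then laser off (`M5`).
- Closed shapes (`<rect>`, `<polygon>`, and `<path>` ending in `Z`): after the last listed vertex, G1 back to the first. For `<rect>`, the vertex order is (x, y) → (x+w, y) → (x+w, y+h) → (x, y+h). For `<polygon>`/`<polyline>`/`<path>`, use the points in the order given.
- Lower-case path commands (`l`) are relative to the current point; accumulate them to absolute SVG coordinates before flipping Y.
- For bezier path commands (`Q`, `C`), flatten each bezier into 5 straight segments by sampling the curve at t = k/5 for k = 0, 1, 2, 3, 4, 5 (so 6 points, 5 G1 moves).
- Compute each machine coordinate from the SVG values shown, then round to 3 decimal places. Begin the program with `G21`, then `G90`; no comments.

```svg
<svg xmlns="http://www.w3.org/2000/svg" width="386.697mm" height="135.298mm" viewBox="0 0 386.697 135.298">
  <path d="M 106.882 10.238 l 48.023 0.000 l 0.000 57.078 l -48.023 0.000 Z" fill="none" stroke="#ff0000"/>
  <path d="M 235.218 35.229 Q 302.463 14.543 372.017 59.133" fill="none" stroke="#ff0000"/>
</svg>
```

viewBox `0 0 386.697 135.298` with mm width/height → 1 unit = 1 mm. Flip: y_m = 135.298 − y_svg.

**Shape 1** — `<path>` rectangle, stroke `#ff0000` → engrave (S353, F3133). Machine vertices: (106.882,125.060) → (154.905,125.060) → (154.905,67.982) → (106.882,67.982) → (106.882,125.060). Closed: final G1 returns to the first vertex.

**Shape 2** — `<path>` quadratic bezier, stroke `#ff0000` → engrave (S353, F3133). Control points (SVG): P0=(235.218,35.229), P1=(302.463,14.543), P2=(372.017,59.133); sampled at t=k/5. Machine vertices: (235.218,100.069) → (262.208,105.732) → (289.383,106.174) → (316.743,101.393) → (344.288,91.390) → (372.017,76.165). Open path.

G21
G90
G0 X106.882 Y125.060
M3 S353
G01 X154.905 Y125.060 F3133
G01 X154.905 Y67.982 F3133
G01 X106.882 Y67.982 F3133
G01 X106.882 Y125.060 F3133
M5
G0 X235.218 Y100.069
M3 S353
G01 X262.208 Y105.732 F3133
G01 X289.383 Y106.174 F3133
G01 X316.743 Y101.393 F3133
G01 X344.288 Y91.390 F3133
G01 X372.017 Y76.165 F3133
M5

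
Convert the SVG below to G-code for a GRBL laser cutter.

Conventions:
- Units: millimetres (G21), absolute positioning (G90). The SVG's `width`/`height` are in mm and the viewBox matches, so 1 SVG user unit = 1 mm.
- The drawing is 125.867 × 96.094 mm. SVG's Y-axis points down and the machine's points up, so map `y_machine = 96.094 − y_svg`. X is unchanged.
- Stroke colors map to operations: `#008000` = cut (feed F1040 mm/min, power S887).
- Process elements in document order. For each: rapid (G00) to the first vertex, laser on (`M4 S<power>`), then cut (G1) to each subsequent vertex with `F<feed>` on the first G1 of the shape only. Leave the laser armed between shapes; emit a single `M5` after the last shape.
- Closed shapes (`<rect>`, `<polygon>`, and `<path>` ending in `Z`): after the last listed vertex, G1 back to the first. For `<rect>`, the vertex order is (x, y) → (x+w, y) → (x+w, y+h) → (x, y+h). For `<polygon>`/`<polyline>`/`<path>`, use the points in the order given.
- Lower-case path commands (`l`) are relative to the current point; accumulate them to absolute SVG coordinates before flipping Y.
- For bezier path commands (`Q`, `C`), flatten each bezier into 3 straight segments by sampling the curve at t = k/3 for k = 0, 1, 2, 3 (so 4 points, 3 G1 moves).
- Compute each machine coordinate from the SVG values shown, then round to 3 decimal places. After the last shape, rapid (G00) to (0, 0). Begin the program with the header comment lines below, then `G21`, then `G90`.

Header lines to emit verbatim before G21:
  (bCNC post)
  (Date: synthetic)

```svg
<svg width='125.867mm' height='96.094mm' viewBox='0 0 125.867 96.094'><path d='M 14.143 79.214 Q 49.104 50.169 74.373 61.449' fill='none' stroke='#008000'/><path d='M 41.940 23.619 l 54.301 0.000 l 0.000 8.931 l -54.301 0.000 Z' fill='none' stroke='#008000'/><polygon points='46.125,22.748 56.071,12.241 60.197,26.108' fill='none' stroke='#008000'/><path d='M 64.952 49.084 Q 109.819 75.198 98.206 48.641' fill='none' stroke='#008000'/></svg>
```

(bCNC post)
(Date: synthetic)
G21
G90
G00 X14.143 Y16.880
M4 S887
G1 X36.373 Y31.763 F1040
G1 X56.450 Y37.684
G1 X74.373 Y34.645
G00 X41.940 Y72.475
M4 S887
G1 X96.241 Y72.475 F1040
G1 X96.241 Y63.544
G1 X41.940 Y63.544
G1 X41.940 Y72.475
G00 X46.125 Y73.346
M4 S887
G1 X56.071 Y83.853 F1040
G1 X60.197 Y69.986
G1 X46.125 Y73.346
G00 X64.952 Y47.010
M4 S887
G1 X88.588 Y35.453 F1040
G1 X99.672 Y35.601
G1 X98.206 Y47.453
M5
G00 X0.000 Y0.000

viewBox `0 0 125.867 96.094` with mm width/height → 1 unit = 1 mm. Flip: y_m = 96.094 − y_svg.

**Shape 1** — `<path>` quadratic bezier, stroke `#008000` → cut (S887, F1040). Control points (SVG): P0=(14.143,79.214), P1=(49.104,50.169), P2=(74.373,61.449); sampled at t=k/3. Machine vertices: (14.143,16.880) → (36.373,31.763) → (56.450,37.684) → (74.373,34.645). Open path.

**Shape 2** — `<path>` rectangle, stroke `#008000` → cut (S887, F1040). Machine vertices: (41.940,72.475) → (96.241,72.475) → (96.241,63.544) → (41.940,63.544) → (41.940,72.475). Closed: final G1 returns to the first vertex.

**Shape 3** — `<polygon>` regular polygon, stroke `#008000` → cut (S887, F1040). Machine vertices: (46.125,73.346) → (56.071,83.853) → (60.197,69.986) → (46.125,73.346). Closed: final G1 returns to the first vertex.

**Shape 4** — `<path>` quadratic bezier, stroke `#008000` → cut (S887, F1040). Control points (SVG): P0=(64.952,49.084), P1=(109.819,75.198), P2=(98.206,48.641); sampled at t=k/3. Machine vertices: (64.952,47.010) → (88.588,35.453) → (99.672,35.601) → (98.206,47.453). Open path.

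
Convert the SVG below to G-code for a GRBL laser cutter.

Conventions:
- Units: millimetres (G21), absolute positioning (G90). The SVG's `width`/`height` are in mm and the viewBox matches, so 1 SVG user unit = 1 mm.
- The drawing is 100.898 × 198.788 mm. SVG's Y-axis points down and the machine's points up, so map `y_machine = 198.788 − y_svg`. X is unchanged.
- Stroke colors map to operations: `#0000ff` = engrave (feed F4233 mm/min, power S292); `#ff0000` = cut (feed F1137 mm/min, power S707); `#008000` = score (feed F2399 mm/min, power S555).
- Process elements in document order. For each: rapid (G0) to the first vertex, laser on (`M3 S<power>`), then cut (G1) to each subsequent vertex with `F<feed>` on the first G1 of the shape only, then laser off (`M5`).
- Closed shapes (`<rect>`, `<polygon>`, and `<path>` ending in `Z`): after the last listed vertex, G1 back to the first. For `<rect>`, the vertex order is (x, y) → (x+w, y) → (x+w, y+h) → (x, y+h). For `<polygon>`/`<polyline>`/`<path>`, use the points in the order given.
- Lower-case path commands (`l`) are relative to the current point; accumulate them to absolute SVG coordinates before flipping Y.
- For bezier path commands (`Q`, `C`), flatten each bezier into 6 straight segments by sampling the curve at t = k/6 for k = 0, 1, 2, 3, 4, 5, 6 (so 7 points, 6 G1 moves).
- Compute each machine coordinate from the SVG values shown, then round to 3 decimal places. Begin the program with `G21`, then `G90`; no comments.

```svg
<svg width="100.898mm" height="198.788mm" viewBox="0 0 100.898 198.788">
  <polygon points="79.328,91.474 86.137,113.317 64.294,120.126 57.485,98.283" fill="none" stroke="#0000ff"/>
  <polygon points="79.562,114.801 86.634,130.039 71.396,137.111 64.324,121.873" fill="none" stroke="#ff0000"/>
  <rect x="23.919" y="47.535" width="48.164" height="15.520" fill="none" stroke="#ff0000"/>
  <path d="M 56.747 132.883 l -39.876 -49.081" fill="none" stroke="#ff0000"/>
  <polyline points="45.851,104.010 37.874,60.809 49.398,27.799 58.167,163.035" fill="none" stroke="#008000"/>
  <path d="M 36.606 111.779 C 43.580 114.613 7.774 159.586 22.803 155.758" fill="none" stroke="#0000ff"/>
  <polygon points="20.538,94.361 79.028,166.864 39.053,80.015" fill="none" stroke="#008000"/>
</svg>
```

G21
G90
G0 X79.328 Y107.314
M3 S292
G1 X86.137 Y85.471 F4233
G1 X64.294 Y78.662
G1 X57.485 Y100.505
G1 X79.328 Y107.314
M5
G0 X79.562 Y83.987
M3 S707
G1 X86.634 Y68.749 F1137
G1 X71.396 Y61.677
G1 X64.324 Y76.915
G1 X79.562 Y83.987
M5
G0 X23.919 Y151.253
M3 S707
G1 X72.083 Y151.253 F1137
G1 X72.083 Y135.733
G1 X23.919 Y135.733
G1 X23.919 Y151.253
M5
G0 X56.747 Y65.905
M3 S707
G1 X16.871 Y114.986 F1137
M5
G0 X45.851 Y94.778
M3 S555
G1 X37.874 Y137.979 F2399
G1 X49.398 Y170.989
G1 X58.167 Y35.753
M5
G0 X36.606 Y87.009
M3 S292
G1 X36.961 Y82.501 F4233
G1 X32.787 Y73.497
G1 X26.684 Y62.521
G1 X21.252 Y52.101
G1 X19.091 Y44.762
G1 X22.803 Y43.030
M5
G0 X20.538 Y104.427
M3 S555
G1 X79.028 Y31.924 F2399
G1 X39.053 Y118.773
G1 X20.538 Y104.427
M5

viewBox `0 0 100.898 198.788` with mm width/height → 1 unit = 1 mm. Flip: y_m = 198.788 − y_svg.

**Shape 1** — `<polygon>` regular polygon, stroke `#0000ff` → engrave (S292, F4233). Machine vertices: (79.328,107.314) → (86.137,85.471) → (64.294,78.662) → (57.485,100.505) → (79.328,107.314). Closed: final G1 returns to the first vertex.

**Shape 2** — `<polygon>` regular polygon, stroke `#ff0000` → cut (S707, F1137). Machine vertices: (79.562,83.987) → (86.634,68.749) → (71.396,61.677) → (64.324,76.915) → (79.562,83.987). Closed: final G1 returns to the first vertex.

**Shape 3** — `<rect>` rectangle, stroke `#ff0000` → cut (S707, F1137). Machine vertices: (23.919,151.253) → (72.083,151.253) → (72.083,135.733) → (23.919,135.733) → (23.919,151.253). Closed: final G1 returns to the first vertex.

**Shape 4** — `<path>` line segment, stroke `#ff0000` → cut (S707, F1137). Machine vertices: (56.747,65.905) → (16.871,114.986). Open path.

**Shape 5** — `<polyline>` open polyline, stroke `#008000` → score (S555, F2399). Machine vertices: (45.851,94.778) → (37.874,137.979) → (49.398,170.989) → (58.167,35.753). Open path.

**Shape 6** — `<path>` cubic bezier, stroke `#0000ff` → engrave (S292, F4233). Control points (SVG): P0=(36.606,111.779), P1=(43.580,114.613), P2=(7.774,159.586), P3=(22.803,155.758); sampled at t=k/6. Machine vertices: (36.606,87.009) → (36.961,82.501) → (32.787,73.497) → (26.684,62.521) → (21.252,52.101) → (19.091,44.762) → (22.803,43.030). Open path.

**Shape 7** — `<polygon>` closed polygon, stroke `#008000` → score (S555, F2399). Machine vertices: (20.538,104.427) → (79.028,31.924) → (39.053,118.773) → (20.538,104.427). Closed: final G1 returns to the first vertex.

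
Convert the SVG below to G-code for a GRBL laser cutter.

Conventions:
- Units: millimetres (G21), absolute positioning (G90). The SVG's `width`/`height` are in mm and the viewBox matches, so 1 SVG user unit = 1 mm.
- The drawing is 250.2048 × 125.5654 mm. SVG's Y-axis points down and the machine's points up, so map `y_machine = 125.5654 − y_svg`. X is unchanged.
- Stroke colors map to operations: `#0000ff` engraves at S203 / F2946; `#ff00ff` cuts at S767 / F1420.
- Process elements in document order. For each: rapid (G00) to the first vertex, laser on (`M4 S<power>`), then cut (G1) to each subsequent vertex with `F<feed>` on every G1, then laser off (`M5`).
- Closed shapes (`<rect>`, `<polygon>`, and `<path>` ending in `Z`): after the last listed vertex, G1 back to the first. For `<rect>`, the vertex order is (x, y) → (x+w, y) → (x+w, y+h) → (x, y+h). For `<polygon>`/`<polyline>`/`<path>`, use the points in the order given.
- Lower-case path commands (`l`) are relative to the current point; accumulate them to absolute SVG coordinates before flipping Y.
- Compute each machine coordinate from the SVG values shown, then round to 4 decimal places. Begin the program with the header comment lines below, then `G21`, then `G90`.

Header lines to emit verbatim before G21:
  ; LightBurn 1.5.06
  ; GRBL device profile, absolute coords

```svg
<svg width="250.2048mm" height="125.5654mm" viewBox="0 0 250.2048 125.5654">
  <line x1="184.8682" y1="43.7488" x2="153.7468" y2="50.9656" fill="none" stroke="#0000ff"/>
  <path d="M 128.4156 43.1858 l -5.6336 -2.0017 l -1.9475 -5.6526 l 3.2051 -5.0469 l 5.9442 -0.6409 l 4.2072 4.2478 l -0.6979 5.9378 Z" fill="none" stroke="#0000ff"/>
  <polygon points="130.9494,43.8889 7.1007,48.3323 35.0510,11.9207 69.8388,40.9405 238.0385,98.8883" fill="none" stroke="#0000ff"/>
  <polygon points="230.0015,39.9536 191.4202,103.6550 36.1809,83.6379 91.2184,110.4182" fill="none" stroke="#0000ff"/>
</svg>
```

; LightBurn 1.5.06
; GRBL device profile, absolute coords
G21
G90
G00 X184.8682 Y81.8166
M4 S203
G1 X153.7468 Y74.5998 F2946
M5
G00 X128.4156 Y82.3796
M4 S203
G1 X122.7820 Y84.3813 F2946
G1 X120.8345 Y90.0339 F2946
G1 X124.0396 Y95.0808 F2946
G1 X129.9838 Y95.7217 F2946
G1 X134.1910 Y91.4739 F2946
G1 X133.4931 Y85.5361 F2946
G1 X128.4156 Y82.3796 F2946
M5
G00 X130.9494 Y81.6765
M4 S203
G1 X7.1007 Y77.2331 F2946
G1 X35.0510 Y113.6447 F2946
G1 X69.8388 Y84.6249 F2946
G1 X238.0385 Y26.6771 F2946
G1 X130.9494 Y81.6765 F2946
M5
G00 X230.0015 Y85.6118
M4 S203
G1 X191.4202 Y21.9104 F2946
G1 X36.1809 Y41.9275 F2946
G1 X91.2184 Y15.1472 F2946
G1 X230.0015 Y85.6118 F2946
M5

1 u = 1 mm; y_m = 125.5654 − y.

[1] `<line>` line segment, #0000ff→engrave S203 F2946: (184.8682,81.8166) → (153.7468,74.5998)

[2] `<path>` regular polygon, #0000ff→engrave S203 F2946: (128.4156,82.3796) → (122.7820,84.3813) → (120.8345,90.0339) → (124.0396,95.0808) → (129.9838,95.7217) → (134.1910,91.4739) → (133.4931,85.5361) → (128.4156,82.3796) (closed)

[3] `<polygon>` closed polygon, #0000ff→engrave S203 F2946: (130.9494,81.6765) → (7.1007,77.2331) → (35.0510,113.6447) → (69.8388,84.6249) → (238.0385,26.6771) → (130.9494,81.6765) (closed)

[4] `<polygon>` closed polygon, #0000ff→engrave S203 F2946: (230.0015,85.6118) → (191.4202,21.9104) → (36.1809,41.9275) → (91.2184,15.1472) → (230.0015,85.6118) (closed)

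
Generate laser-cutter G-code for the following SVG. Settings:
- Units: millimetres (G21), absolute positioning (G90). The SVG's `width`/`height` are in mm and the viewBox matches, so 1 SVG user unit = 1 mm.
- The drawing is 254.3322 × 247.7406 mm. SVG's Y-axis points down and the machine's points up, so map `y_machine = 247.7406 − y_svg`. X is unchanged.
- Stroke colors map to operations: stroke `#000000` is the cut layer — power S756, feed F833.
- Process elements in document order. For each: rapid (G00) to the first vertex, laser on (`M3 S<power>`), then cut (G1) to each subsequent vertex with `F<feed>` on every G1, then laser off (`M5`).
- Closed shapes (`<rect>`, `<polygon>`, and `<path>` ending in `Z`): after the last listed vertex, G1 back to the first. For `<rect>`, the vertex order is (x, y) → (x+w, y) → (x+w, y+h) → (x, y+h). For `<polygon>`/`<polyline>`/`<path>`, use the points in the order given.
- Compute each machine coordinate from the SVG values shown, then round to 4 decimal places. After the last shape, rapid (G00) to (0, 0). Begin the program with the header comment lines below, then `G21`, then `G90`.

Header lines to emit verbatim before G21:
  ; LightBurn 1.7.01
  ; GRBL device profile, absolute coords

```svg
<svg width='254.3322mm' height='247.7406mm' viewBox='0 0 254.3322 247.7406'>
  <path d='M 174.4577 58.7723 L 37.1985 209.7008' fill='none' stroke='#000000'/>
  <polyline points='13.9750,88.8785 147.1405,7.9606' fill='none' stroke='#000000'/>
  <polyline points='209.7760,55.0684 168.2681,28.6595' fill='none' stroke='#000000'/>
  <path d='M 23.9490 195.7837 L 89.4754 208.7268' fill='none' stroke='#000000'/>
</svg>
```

; LightBurn 1.7.01
; GRBL device profile, absolute coords
G21
G90
G00 X174.4577 Y188.9683
M3 S756
G1 X37.1985 Y38.0398 F833
M5
G00 X13.9750 Y158.8621
M3 S756
G1 X147.1405 Y239.7800 F833
M5
G00 X209.7760 Y192.6722
M3 S756
G1 X168.2681 Y219.0811 F833
M5
G00 X23.9490 Y51.9569
M3 S756
G1 X89.4754 Y39.0138 F833
M5
G00 X0.0000 Y0.0000

viewBox `0 0 254.3322 247.7406` with mm width/height → 1 unit = 1 mm. Flip: y_m = 247.7406 − y_svg.

**Shape 1** — `<path>` line segment, stroke `#000000` → cut (S756, F833). Machine vertices: (174.4577,188.9683) → (37.1985,38.0398). Open path.

**Shape 2** — `<polyline>` line segment, stroke `#000000` → cut (S756, F833). Machine vertices: (13.9750,158.8621) → (147.1405,239.7800). Open path.

**Shape 3** — `<polyline>` line segment, stroke `#000000` → cut (S756, F833). Machine vertices: (209.7760,192.6722) → (168.2681,219.0811). Open path.

**Shape 4** — `<path>` line segment, stroke `#000000` → cut (S756, F833). Machine vertices: (23.9490,51.9569) → (89.4754,39.0138). Open path.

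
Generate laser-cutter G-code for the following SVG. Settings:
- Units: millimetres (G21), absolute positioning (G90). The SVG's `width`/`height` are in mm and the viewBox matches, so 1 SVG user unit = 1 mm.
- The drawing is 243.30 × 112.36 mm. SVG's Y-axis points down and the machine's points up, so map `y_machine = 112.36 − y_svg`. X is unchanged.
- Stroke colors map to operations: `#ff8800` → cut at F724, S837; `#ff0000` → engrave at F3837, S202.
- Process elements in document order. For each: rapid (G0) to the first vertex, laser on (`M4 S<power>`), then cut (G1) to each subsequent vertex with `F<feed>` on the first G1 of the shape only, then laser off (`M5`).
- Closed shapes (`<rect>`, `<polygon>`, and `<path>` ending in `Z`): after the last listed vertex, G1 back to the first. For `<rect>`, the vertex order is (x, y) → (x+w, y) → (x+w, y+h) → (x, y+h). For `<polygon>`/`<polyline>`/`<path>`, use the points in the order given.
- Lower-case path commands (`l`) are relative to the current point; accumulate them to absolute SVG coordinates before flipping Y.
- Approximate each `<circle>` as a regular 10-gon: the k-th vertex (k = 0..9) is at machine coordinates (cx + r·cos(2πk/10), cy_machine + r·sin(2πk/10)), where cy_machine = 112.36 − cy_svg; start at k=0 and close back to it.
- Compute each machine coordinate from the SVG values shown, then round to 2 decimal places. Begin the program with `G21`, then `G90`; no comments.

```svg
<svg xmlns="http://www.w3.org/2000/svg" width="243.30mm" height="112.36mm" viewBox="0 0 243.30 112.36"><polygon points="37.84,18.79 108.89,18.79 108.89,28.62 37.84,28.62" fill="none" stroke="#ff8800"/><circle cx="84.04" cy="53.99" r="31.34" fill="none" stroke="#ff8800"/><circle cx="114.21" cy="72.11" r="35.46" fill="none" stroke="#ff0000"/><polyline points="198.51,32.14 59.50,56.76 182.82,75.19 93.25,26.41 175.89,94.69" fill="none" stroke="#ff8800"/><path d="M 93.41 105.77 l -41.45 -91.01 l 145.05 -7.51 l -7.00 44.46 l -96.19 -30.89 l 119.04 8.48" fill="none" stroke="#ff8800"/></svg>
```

G21
G90
G0 X37.84 Y93.57
M4 S837
G1 X108.89 Y93.57 F724
G1 X108.89 Y83.74
G1 X37.84 Y83.74
G1 X37.84 Y93.57
M5
G0 X115.38 Y58.37
M4 S837
G1 X109.39 Y76.79 F724
G1 X93.72 Y88.18
G1 X74.36 Y88.18
G1 X58.69 Y76.79
G1 X52.70 Y58.37
G1 X58.69 Y39.95
G1 X74.36 Y28.56
G1 X93.72 Y28.56
G1 X109.39 Y39.95
G1 X115.38 Y58.37
M5
G0 X149.67 Y40.25
M4 S202
G1 X142.90 Y61.09 F3837
G1 X125.17 Y73.97
G1 X103.25 Y73.97
G1 X85.52 Y61.09
G1 X78.75 Y40.25
G1 X85.52 Y19.41
G1 X103.25 Y6.53
G1 X125.17 Y6.53
G1 X142.90 Y19.41
G1 X149.67 Y40.25
M5
G0 X198.51 Y80.22
M4 S837
G1 X59.50 Y55.60 F724
G1 X182.82 Y37.17
G1 X93.25 Y85.95
G1 X175.89 Y17.67
M5
G0 X93.41 Y6.59
M4 S837
G1 X51.96 Y97.60 F724
G1 X197.01 Y105.11
G1 X190.01 Y60.65
G1 X93.82 Y91.54
G1 X212.86 Y83.06
M5

viewBox `0 0 243.30 112.36` with mm width/height → 1 unit = 1 mm. Flip: y_m = 112.36 − y_svg.

**Shape 1** — `<polygon>` rectangle, stroke `#ff8800` → cut (S837, F724). Machine vertices: (37.84,93.57) → (108.89,93.57) → (108.89,83.74) → (37.84,83.74) → (37.84,93.57). Closed: final G1 returns to the first vertex.

**Shape 2** — `<circle>` circle, stroke `#ff8800` → cut (S837, F724). Machine vertices: (115.38,58.37) → (109.39,76.79) → (93.72,88.18) → (74.36,88.18) → (58.69,76.79) → (52.70,58.37) → (58.69,39.95) → (74.36,28.56) → (93.72,28.56) → (109.39,39.95) → (115.38,58.37). Closed: final G1 returns to the first vertex.

**Shape 3** — `<circle>` circle, stroke `#ff0000` → engrave (S202, F3837). Machine vertices: (149.67,40.25) → (142.90,61.09) → (125.17,73.97) → (103.25,73.97) → (85.52,61.09) → (78.75,40.25) → (85.52,19.41) → (103.25,6.53) → (125.17,6.53) → (142.90,19.41) → (149.67,40.25). Closed: final G1 returns to the first vertex.

**Shape 4** — `<polyline>` open polyline, stroke `#ff8800` → cut (S837, F724). Machine vertices: (198.51,80.22) → (59.50,55.60) → (182.82,37.17) → (93.25,85.95) → (175.89,17.67). Open path.

**Shape 5** — `<path>` open polyline, stroke `#ff8800` → cut (S837, F724). Machine vertices: (93.41,6.59) → (51.96,97.60) → (197.01,105.11) → (190.01,60.65) → (93.82,91.54) → (212.86,83.06). Open path.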